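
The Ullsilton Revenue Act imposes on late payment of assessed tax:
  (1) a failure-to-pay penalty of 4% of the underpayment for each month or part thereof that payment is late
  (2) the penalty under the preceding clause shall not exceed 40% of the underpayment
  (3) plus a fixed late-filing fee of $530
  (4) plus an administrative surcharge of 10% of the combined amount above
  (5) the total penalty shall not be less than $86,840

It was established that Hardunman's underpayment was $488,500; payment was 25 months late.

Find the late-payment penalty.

Accrued rate: 4% × 25 = 100%, capped at 40% → 40%
Failure-to-pay penalty: 40% of $488,500 = $195,400
Penalty before surcharge: $195,400 + $530 = $195,930
Administrative surcharge: 10% of $195,930 = $19,593
Total penalty: $195,930 + $19,593 = $215,523
Minimum $86,840: $215,523 meets the minimum, no increase.

$215,523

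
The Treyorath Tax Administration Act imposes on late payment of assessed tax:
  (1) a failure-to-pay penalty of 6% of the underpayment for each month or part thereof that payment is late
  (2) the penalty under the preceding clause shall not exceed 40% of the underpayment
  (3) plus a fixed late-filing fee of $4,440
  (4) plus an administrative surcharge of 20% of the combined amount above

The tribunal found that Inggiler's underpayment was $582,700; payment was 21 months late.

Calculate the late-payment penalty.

$285,024

Accrued rate: 6% × 21 = 126%, capped at 40% → 40%
Failure-to-pay penalty: 40% of $582,700 = $233,080
Penalty before surcharge: $233,080 + $4,440 = $237,520
Administrative surcharge: 20% of $237,520 = $47,504
Total penalty: $237,520 + $47,504 = $285,024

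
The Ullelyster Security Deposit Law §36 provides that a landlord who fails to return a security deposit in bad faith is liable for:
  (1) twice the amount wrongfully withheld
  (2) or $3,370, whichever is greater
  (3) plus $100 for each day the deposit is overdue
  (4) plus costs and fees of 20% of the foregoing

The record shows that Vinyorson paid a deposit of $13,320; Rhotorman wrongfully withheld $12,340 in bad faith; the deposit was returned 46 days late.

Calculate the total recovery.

$35,136

Doubled: 2 × $12,340 = $24,680
Minimum $3,370: $24,680 meets the minimum, no increase.
Late-return penalty: 46 × $100 = $4,600
Damages plus late penalty: $24,680 + $4,600 = $29,280
Costs and fees: 20% of $29,280 = $5,856
Total recovery: $29,280 + $5,856 = $35,136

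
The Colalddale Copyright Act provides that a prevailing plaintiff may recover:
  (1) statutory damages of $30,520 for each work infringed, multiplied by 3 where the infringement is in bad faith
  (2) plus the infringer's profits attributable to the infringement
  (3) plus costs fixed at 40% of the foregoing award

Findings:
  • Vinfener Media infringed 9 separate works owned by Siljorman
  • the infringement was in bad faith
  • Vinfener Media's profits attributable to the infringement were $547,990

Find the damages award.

Statutory damages: 9 × $30,520 = $274,680
Trebled: 3 × $274,680 = $824,040
Combined award: $824,040 + $547,990 = $1,372,030
Costs: 40% of $1,372,030 = $548,812
Award plus costs: $1,372,030 + $548,812 = $1,920,842

$1,920,842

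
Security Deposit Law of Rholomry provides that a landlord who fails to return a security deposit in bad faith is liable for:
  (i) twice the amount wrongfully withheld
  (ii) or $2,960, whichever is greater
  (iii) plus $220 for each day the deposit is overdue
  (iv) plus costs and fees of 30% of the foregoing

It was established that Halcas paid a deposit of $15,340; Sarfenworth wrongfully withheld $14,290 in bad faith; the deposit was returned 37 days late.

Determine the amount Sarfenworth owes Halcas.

Doubled: 2 × $14,290 = $28,580
Minimum $2,960: $28,580 meets the minimum, no increase.
Late-return penalty: 37 × $220 = $8,140
Damages plus late penalty: $28,580 + $8,140 = $36,720
Costs and fees: 30% of $36,720 = $11,016
Total recovery: $36,720 + $11,016 = $47,736

$47,736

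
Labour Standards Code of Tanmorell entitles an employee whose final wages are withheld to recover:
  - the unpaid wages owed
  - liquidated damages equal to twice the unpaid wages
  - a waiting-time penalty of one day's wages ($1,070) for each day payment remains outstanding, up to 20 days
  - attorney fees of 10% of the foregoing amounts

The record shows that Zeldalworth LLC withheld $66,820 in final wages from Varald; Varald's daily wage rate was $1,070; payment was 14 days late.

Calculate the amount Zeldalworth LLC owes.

$236,984

Doubled: 2 × $66,820 = $133,640
Penalty days: min(14, 20) = 14
Waiting-time penalty: 14 × $1,070 = $14,980
Subtotal: $66,820 + $133,640 + $14,980 = $215,440
Attorney fees: 10% of $215,440 = $21,544
Total award: $215,440 + $21,544 = $236,984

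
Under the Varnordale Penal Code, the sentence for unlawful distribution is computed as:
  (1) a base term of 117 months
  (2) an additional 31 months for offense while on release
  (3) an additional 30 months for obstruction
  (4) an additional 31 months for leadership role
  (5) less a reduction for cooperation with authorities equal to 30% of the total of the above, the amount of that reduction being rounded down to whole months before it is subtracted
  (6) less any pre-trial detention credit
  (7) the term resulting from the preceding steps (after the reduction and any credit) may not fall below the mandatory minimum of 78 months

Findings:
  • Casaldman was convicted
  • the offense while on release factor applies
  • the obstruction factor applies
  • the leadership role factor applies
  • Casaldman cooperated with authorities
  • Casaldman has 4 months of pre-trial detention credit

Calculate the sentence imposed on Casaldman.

Offense while on release enhancement: +31 months
Obstruction enhancement: +30 months
Leadership role enhancement: +31 months
Adjusted term: 117 months + 31 months + 30 months + 31 months = 209 months
Cooperation with authorities reduction: 30% of 209 months = 62 months (rounded down)
After reduction: 209 − 62 = 147 months
Less pre-trial detention credit: 147 months − 4 months = 143 months
Minimum 78 months: 143 months meets the minimum, no increase.

143 months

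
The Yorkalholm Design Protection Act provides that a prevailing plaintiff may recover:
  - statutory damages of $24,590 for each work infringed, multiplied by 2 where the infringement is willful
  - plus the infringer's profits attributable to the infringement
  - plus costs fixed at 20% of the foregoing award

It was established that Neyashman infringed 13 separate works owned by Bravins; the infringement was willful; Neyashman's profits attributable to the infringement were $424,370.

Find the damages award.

Statutory damages: 13 × $24,590 = $319,670
Doubled: 2 × $319,670 = $639,340
Combined award: $639,340 + $424,370 = $1,063,710
Costs: 20% of $1,063,710 = $212,742
Award plus costs: $1,063,710 + $212,742 = $1,276,452

$1,276,452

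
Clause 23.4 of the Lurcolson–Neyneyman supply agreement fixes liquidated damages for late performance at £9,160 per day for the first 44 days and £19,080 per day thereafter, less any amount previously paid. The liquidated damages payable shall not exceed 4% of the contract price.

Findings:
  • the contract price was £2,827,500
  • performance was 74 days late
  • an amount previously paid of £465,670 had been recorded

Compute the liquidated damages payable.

£113,100

First 44 days: 44 × £9,160 = £403,040
Remaining days: (74 − 44) × £19,080 = £572,400
Accrued per-day damages: £403,040 + £572,400 = £975,440
Less amount previously paid: £975,440 − £465,670 = £509,770
Cap: 4% of £2,827,500 = £113,100
Cap at £113,100: £509,770 exceeds the cap → £113,100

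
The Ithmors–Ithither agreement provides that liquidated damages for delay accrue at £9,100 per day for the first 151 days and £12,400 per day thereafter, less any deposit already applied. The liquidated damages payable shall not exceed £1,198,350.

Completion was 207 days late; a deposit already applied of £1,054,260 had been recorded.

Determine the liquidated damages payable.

First 151 days: 151 × £9,100 = £1,374,100
Remaining days: (207 − 151) × £12,400 = £694,400
Accrued per-day damages: £1,374,100 + £694,400 = £2,068,500
Less deposit already applied: £2,068,500 − £1,054,260 = £1,014,240
Cap at £1,198,350: £1,014,240 is within the cap, no reduction.

Liquidated damages: £1,014,240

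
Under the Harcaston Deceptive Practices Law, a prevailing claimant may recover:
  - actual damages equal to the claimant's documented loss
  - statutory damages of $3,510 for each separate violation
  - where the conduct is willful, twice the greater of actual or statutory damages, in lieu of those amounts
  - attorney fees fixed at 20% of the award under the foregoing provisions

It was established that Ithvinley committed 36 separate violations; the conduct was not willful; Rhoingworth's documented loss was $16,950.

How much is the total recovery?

Statutory damages: 36 × $3,510 = $126,360
Conduct not willful: the in-lieu enhancement does not apply.
Actual plus statutory damages: $16,950 + $126,360 = $143,310
Attorney fees: 20% of $143,310 = $28,662
Total recovery: $143,310 + $28,662 = $171,972

$171,972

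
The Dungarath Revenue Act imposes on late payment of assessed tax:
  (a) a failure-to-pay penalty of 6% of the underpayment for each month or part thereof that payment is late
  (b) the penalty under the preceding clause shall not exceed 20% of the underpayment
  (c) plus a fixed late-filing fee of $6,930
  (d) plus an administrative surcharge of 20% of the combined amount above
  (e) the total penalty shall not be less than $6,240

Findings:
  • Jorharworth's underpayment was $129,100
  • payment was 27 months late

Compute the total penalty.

$39,300

Accrued rate: 6% × 27 = 162%, capped at 20% → 20%
Failure-to-pay penalty: 20% of $129,100 = $25,820
Penalty before surcharge: $25,820 + $6,930 = $32,750
Administrative surcharge: 20% of $32,750 = $6,550
Total penalty: $32,750 + $6,550 = $39,300
Minimum $6,240: $39,300 meets the minimum, no increase.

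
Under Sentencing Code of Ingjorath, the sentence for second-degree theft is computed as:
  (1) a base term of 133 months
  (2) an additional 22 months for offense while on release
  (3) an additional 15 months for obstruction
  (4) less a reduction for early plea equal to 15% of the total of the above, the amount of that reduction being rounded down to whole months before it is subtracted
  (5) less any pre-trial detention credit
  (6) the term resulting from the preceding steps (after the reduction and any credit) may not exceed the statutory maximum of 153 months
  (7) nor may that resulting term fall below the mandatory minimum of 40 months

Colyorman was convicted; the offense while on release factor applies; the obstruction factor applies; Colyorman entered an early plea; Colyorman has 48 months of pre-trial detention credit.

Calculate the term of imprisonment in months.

97 months

Offense while on release enhancement: +22 months
Obstruction enhancement: +15 months
Adjusted term: 133 months + 22 months + 15 months = 170 months
Early plea reduction: 15% of 170 months = 25 months (rounded down)
After reduction: 170 − 25 = 145 months
Less pre-trial detention credit: 145 months − 48 months = 97 months
Cap at 153 months: 97 months is within the cap, no reduction.
Minimum 40 months: 97 months meets the minimum, no increase.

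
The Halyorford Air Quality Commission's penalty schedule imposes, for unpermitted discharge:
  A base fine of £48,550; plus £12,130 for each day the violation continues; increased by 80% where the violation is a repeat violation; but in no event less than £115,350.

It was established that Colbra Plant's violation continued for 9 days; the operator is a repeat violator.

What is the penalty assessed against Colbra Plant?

Civil penalty: £283,896

Per-day component: 9 × £12,130 = £109,170
Base plus per-day: £48,550 + £109,170 = £157,720
Enhancement: 80% of £157,720 = £126,176
Enhanced fine: £157,720 + £126,176 = £283,896
Minimum £115,350: £283,896 meets the minimum, no increase.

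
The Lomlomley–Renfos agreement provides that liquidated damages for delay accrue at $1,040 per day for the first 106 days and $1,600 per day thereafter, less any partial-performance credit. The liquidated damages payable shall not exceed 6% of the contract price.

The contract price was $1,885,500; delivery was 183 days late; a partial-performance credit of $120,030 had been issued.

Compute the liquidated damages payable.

$113,130

First 106 days: 106 × $1,040 = $110,240
Remaining days: (183 − 106) × $1,600 = $123,200
Accrued per-day damages: $110,240 + $123,200 = $233,440
Less partial-performance credit: $233,440 − $120,030 = $113,410
Cap: 6% of $1,885,500 = $113,130
Cap at $113,130: $113,410 exceeds the cap → $113,130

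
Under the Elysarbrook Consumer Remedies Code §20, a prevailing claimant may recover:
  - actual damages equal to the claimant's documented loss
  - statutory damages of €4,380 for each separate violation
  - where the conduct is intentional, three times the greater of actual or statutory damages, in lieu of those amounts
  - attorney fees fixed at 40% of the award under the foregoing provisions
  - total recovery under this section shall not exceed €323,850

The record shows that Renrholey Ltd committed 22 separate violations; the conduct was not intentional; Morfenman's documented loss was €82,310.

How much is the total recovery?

Statutory damages: 22 × €4,380 = €96,360
Conduct not intentional: the in-lieu enhancement does not apply.
Actual plus statutory damages: €82,310 + €96,360 = €178,670
Attorney fees: 40% of €178,670 = €71,468
Total before cap: €178,670 + €71,468 = €250,138
Cap at €323,850: €250,138 is within the cap, no reduction.

€250,138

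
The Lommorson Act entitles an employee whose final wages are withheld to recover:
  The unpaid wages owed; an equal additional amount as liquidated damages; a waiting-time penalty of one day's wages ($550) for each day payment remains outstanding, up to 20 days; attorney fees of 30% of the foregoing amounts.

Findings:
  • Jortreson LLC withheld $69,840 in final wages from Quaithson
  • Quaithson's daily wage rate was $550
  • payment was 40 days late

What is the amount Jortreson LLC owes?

Liquidated damages (equal amount): $69,840
Penalty days: min(40, 20) = 20
Waiting-time penalty: 20 × $550 = $11,000
Subtotal: $69,840 + $69,840 + $11,000 = $150,680
Attorney fees: 30% of $150,680 = $45,204
Total award: $150,680 + $45,204 = $195,884

$195,884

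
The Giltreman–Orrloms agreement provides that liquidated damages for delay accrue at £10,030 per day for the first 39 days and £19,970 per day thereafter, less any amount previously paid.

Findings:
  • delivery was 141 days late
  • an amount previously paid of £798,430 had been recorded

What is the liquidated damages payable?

£1,629,680

First 39 days: 39 × £10,030 = £391,170
Remaining days: (141 − 39) × £19,970 = £2,036,940
Accrued per-day damages: £391,170 + £2,036,940 = £2,428,110
Less amount previously paid: £2,428,110 − £798,430 = £1,629,680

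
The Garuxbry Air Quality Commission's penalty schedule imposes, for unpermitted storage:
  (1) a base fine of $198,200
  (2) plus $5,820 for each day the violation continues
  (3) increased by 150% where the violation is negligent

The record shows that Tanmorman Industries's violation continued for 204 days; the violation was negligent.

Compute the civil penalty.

Per-day component: 204 × $5,820 = $1,187,280
Base plus per-day: $198,200 + $1,187,280 = $1,385,480
Enhancement: 150% of $1,385,480 = $2,078,220
Enhanced fine: $1,385,480 + $2,078,220 = $3,463,700

$3,463,700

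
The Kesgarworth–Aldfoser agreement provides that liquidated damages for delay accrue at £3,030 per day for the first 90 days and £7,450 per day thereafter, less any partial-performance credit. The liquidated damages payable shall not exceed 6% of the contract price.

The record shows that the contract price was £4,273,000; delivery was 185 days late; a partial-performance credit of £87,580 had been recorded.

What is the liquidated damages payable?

First 90 days: 90 × £3,030 = £272,700
Remaining days: (185 − 90) × £7,450 = £707,750
Accrued per-day damages: £272,700 + £707,750 = £980,450
Less partial-performance credit: £980,450 − £87,580 = £892,870
Cap: 6% of £4,273,000 = £256,380
Cap at £256,380: £892,870 exceeds the cap → £256,380

Liquidated damages: £256,380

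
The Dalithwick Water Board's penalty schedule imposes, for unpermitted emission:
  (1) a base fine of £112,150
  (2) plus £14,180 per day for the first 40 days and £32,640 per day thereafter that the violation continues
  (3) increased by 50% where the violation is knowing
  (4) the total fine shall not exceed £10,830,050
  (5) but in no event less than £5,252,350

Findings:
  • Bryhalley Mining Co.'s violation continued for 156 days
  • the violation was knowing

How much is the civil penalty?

First 40 days: 40 × £14,180 = £567,200
Remaining days: (156 − 40) × £32,640 = £3,786,240
Per-day component: £567,200 + £3,786,240 = £4,353,440
Base plus per-day: £112,150 + £4,353,440 = £4,465,590
Enhancement: 50% of £4,465,590 = £2,232,795
Enhanced fine: £4,465,590 + £2,232,795 = £6,698,385
Cap at £10,830,050: £6,698,385 is within the cap, no reduction.
Minimum £5,252,350: £6,698,385 meets the minimum, no increase.

£6,698,385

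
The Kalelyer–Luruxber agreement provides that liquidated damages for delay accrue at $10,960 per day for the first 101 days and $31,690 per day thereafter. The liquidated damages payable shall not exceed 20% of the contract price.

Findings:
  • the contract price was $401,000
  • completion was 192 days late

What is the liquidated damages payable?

First 101 days: 101 × $10,960 = $1,106,960
Remaining days: (192 − 101) × $31,690 = $2,883,790
Accrued per-day damages: $1,106,960 + $2,883,790 = $3,990,750
Cap: 20% of $401,000 = $80,200
Cap at $80,200: $3,990,750 exceeds the cap → $80,200

$80,200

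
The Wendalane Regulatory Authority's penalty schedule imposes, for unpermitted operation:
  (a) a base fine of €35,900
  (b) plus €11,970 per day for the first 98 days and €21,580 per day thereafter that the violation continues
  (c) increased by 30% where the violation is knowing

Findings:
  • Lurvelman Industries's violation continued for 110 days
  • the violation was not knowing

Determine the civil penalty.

€1,467,920

First 98 days: 98 × €11,970 = €1,173,060
Remaining days: (110 − 98) × €21,580 = €258,960
Per-day component: €1,173,060 + €258,960 = €1,432,020
Base plus per-day: €35,900 + €1,432,020 = €1,467,920
The violation was not knowing: no 30% increase.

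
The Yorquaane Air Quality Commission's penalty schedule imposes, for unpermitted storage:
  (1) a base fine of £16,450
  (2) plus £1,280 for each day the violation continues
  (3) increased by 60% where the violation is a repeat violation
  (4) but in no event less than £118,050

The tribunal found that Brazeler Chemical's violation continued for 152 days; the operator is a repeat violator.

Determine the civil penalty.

Per-day component: 152 × £1,280 = £194,560
Base plus per-day: £16,450 + £194,560 = £211,010
Enhancement: 60% of £211,010 = £126,606
Enhanced fine: £211,010 + £126,606 = £337,616
Minimum £118,050: £337,616 meets the minimum, no increase.

Civil penalty: £337,616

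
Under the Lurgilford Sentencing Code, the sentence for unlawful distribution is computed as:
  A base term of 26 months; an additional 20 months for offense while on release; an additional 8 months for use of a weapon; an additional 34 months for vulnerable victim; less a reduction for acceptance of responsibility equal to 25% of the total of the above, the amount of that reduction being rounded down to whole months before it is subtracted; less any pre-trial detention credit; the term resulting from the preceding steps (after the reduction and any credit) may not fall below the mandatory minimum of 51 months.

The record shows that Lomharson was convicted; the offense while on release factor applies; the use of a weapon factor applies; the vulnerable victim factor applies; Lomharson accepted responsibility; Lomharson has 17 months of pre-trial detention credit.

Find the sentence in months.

Sentence: 51 months

Offense while on release enhancement: +20 months
Use of a weapon enhancement: +8 months
Vulnerable victim enhancement: +34 months
Adjusted term: 26 months + 20 months + 8 months + 34 months = 88 months
Acceptance of responsibility reduction: 25% of 88 months = 22 months (rounded down)
After reduction: 88 − 22 = 66 months
Less pre-trial detention credit: 66 months − 17 months = 49 months
Minimum 51 months: 49 months is below the minimum → 51 months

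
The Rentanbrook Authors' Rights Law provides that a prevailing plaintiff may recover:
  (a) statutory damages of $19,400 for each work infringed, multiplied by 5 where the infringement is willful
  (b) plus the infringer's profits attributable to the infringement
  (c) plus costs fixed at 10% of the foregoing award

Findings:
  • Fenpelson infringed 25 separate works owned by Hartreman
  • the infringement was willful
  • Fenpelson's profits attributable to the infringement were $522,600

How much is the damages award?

Statutory damages: 25 × $19,400 = $485,000
Multiplied by 5: 5 × $485,000 = $2,425,000
Combined award: $2,425,000 + $522,600 = $2,947,600
Costs: 10% of $2,947,600 = $294,760
Award plus costs: $2,947,600 + $294,760 = $3,242,360

$3,242,360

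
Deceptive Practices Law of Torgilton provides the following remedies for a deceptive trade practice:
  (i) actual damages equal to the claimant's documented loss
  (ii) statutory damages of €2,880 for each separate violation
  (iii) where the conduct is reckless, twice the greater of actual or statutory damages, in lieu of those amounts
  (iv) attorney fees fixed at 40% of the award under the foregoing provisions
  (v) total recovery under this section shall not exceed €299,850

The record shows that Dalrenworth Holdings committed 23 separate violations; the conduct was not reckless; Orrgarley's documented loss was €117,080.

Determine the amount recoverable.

Statutory damages: 23 × €2,880 = €66,240
Conduct not reckless: the in-lieu enhancement does not apply.
Actual plus statutory damages: €117,080 + €66,240 = €183,320
Attorney fees: 40% of €183,320 = €73,328
Total before cap: €183,320 + €73,328 = €256,648
Cap at €299,850: €256,648 is within the cap, no reduction.

€256,648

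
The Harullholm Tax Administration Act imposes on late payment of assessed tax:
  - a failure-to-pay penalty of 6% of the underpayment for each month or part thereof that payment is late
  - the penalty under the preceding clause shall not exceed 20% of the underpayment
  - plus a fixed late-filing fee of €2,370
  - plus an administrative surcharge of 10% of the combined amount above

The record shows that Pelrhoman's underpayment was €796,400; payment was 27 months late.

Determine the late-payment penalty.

Accrued rate: 6% × 27 = 162%, capped at 20% → 20%
Failure-to-pay penalty: 20% of €796,400 = €159,280
Penalty before surcharge: €159,280 + €2,370 = €161,650
Administrative surcharge: 10% of €161,650 = €16,165
Total penalty: €161,650 + €16,165 = €177,815

Penalty: €177,815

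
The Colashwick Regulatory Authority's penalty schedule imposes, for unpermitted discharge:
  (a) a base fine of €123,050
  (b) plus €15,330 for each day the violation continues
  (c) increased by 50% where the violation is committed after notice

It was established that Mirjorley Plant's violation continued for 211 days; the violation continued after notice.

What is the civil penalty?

Per-day component: 211 × €15,330 = €3,234,630
Base plus per-day: €123,050 + €3,234,630 = €3,357,680
Enhancement: 50% of €3,357,680 = €1,678,840
Enhanced fine: €3,357,680 + €1,678,840 = €5,036,520

Civil penalty: €5,036,520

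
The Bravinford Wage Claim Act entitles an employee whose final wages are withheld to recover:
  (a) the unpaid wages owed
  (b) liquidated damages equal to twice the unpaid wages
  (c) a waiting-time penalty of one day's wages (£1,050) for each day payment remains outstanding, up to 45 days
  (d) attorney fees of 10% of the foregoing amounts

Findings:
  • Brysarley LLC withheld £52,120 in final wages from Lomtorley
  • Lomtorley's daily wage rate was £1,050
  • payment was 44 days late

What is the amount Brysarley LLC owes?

Doubled: 2 × £52,120 = £104,240
Penalty days: min(44, 45) = 44
Waiting-time penalty: 44 × £1,050 = £46,200
Subtotal: £52,120 + £104,240 + £46,200 = £202,560
Attorney fees: 10% of £202,560 = £20,256
Total award: £202,560 + £20,256 = £222,816

Total award: £222,816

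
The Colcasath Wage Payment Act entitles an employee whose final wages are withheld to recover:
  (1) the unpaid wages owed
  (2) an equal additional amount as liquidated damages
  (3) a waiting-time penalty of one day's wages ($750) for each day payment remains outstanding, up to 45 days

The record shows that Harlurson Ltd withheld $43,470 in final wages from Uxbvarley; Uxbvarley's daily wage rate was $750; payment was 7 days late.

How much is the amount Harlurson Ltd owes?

Total award: $92,190

Liquidated damages (equal amount): $43,470
Penalty days: min(7, 45) = 7
Waiting-time penalty: 7 × $750 = $5,250
Total award: $43,470 + $43,470 + $5,250 = $92,190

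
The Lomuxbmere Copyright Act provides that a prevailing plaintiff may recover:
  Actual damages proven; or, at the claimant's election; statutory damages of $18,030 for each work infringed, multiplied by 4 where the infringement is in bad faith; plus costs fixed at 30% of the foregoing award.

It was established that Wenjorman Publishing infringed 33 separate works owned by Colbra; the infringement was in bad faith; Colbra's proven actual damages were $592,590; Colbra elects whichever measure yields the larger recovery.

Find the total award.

$3,093,948

Statutory damages: 33 × $18,030 = $594,990
Multiplied by 4: 4 × $594,990 = $2,379,960
Greater of actual damages ($592,590) or enhanced statutory damages ($2,379,960): $2,379,960
Costs: 30% of $2,379,960 = $713,988
Award plus costs: $2,379,960 + $713,988 = $3,093,948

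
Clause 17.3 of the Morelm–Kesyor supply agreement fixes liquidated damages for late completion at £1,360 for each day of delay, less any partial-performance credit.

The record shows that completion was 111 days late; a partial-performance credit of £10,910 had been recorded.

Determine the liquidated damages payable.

£140,050

Per-day damages: 111 × £1,360 = £150,960
Less partial-performance credit: £150,960 − £10,910 = £140,050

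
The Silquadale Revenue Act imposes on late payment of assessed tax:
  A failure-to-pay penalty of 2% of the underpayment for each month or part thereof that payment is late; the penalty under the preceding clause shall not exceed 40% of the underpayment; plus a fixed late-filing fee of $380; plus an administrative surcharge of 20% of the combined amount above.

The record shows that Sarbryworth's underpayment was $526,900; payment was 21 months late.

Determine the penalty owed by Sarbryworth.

$253,368

Accrued rate: 2% × 21 = 42%, capped at 40% → 40%
Failure-to-pay penalty: 40% of $526,900 = $210,760
Penalty before surcharge: $210,760 + $380 = $211,140
Administrative surcharge: 20% of $211,140 = $42,228
Total penalty: $211,140 + $42,228 = $253,368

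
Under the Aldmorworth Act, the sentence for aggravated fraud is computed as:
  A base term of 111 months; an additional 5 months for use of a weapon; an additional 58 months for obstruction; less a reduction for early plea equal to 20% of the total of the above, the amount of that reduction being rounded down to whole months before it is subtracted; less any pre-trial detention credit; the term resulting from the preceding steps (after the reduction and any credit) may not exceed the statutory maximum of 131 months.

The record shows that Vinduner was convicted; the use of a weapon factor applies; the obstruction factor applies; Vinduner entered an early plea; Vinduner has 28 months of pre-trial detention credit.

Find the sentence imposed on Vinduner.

112 months

Use of a weapon enhancement: +5 months
Obstruction enhancement: +58 months
Adjusted term: 111 months + 5 months + 58 months = 174 months
Early plea reduction: 20% of 174 months = 34 months (rounded down)
After reduction: 174 − 34 = 140 months
Less pre-trial detention credit: 140 months − 28 months = 112 months
Cap at 131 months: 112 months is within the cap, no reduction.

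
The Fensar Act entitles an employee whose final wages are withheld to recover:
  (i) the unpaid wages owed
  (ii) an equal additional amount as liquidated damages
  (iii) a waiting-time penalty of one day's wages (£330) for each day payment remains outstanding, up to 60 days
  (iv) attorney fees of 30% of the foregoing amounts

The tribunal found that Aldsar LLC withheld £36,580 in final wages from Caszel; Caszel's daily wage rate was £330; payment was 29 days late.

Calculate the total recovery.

£107,549

Liquidated damages (equal amount): £36,580
Penalty days: min(29, 60) = 29
Waiting-time penalty: 29 × £330 = £9,570
Subtotal: £36,580 + £36,580 + £9,570 = £82,730
Attorney fees: 30% of £82,730 = £24,819
Total award: £82,730 + £24,819 = £107,549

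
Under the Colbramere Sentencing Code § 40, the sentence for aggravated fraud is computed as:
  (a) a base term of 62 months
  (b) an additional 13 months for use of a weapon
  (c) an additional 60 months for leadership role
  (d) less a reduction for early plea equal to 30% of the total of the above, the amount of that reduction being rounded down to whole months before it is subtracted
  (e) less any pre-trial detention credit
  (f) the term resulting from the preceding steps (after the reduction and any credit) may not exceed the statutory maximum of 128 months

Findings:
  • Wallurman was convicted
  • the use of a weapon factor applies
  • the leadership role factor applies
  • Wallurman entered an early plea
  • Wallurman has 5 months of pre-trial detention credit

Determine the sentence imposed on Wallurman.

Use of a weapon enhancement: +13 months
Leadership role enhancement: +60 months
Adjusted term: 62 months + 13 months + 60 months = 135 months
Early plea reduction: 30% of 135 months = 40 months (rounded down)
After reduction: 135 − 40 = 95 months
Less pre-trial detention credit: 95 months − 5 months = 90 months
Cap at 128 months: 90 months is within the cap, no reduction.

90 months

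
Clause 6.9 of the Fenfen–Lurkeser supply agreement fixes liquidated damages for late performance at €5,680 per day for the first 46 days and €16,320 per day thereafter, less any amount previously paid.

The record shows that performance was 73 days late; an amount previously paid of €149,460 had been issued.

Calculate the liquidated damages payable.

Liquidated damages: €552,460

First 46 days: 46 × €5,680 = €261,280
Remaining days: (73 − 46) × €16,320 = €440,640
Accrued per-day damages: €261,280 + €440,640 = €701,920
Less amount previously paid: €701,920 − €149,460 = €552,460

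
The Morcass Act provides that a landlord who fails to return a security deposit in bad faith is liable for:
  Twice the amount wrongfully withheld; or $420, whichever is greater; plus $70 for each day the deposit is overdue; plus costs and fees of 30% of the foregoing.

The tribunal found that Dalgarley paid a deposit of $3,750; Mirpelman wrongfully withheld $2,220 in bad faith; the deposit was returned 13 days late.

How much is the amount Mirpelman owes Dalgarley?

$6,955

Doubled: 2 × $2,220 = $4,440
Minimum $420: $4,440 meets the minimum, no increase.
Late-return penalty: 13 × $70 = $910
Damages plus late penalty: $4,440 + $910 = $5,350
Costs and fees: 30% of $5,350 = $1,605
Total recovery: $5,350 + $1,605 = $6,955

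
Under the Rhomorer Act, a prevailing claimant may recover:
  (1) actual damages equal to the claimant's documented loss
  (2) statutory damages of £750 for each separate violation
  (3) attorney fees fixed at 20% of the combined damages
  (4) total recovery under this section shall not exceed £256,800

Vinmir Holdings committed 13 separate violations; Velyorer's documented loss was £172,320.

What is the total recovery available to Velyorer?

£218,484

Statutory damages: 13 × £750 = £9,750
Combined damages: £172,320 + £9,750 = £182,070
Attorney fees: 20% of £182,070 = £36,414
Total before cap: £182,070 + £36,414 = £218,484
Cap at £256,800: £218,484 is within the cap, no reduction.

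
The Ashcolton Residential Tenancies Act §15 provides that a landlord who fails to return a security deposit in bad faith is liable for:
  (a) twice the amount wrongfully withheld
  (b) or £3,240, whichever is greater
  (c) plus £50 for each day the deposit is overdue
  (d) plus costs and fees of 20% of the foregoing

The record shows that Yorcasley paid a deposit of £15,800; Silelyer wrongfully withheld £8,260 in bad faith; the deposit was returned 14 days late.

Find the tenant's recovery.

Doubled: 2 × £8,260 = £16,520
Minimum £3,240: £16,520 meets the minimum, no increase.
Late-return penalty: 14 × £50 = £700
Damages plus late penalty: £16,520 + £700 = £17,220
Costs and fees: 20% of £17,220 = £3,444
Total recovery: £17,220 + £3,444 = £20,664

£20,664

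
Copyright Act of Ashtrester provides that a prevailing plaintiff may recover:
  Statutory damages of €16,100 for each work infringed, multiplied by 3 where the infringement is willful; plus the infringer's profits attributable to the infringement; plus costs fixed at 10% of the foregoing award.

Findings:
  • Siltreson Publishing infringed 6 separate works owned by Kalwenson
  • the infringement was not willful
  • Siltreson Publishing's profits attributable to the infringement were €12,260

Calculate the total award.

€119,746

Statutory damages: 6 × €16,100 = €96,600
Infringement not willful: no ×3 enhancement.
Combined award: €96,600 + €12,260 = €108,860
Costs: 10% of €108,860 = €10,886
Award plus costs: €108,860 + €10,886 = €119,746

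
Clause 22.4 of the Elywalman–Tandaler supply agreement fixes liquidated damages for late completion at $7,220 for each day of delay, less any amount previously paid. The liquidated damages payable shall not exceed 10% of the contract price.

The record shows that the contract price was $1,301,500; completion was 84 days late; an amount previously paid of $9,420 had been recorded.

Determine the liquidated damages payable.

Per-day damages: 84 × $7,220 = $606,480
Less amount previously paid: $606,480 − $9,420 = $597,060
Cap: 10% of $1,301,500 = $130,150
Cap at $130,150: $597,060 exceeds the cap → $130,150

$130,150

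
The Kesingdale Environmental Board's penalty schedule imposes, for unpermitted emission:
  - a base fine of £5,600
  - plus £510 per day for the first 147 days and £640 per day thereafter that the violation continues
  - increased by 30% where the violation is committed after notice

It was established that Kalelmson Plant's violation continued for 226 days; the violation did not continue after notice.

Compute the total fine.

£131,130

First 147 days: 147 × £510 = £74,970
Remaining days: (226 − 147) × £640 = £50,560
Per-day component: £74,970 + £50,560 = £125,530
Base plus per-day: £5,600 + £125,530 = £131,130
The violation did not continue after notice: no 30% increase.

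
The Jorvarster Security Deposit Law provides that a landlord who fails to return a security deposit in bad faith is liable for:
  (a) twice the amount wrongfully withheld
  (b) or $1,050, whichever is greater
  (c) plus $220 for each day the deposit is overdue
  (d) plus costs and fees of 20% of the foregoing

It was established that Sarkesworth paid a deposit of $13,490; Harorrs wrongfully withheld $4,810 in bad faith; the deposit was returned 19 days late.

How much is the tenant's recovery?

Doubled: 2 × $4,810 = $9,620
Minimum $1,050: $9,620 meets the minimum, no increase.
Late-return penalty: 19 × $220 = $4,180
Damages plus late penalty: $9,620 + $4,180 = $13,800
Costs and fees: 20% of $13,800 = $2,760
Total recovery: $13,800 + $2,760 = $16,560

$16,560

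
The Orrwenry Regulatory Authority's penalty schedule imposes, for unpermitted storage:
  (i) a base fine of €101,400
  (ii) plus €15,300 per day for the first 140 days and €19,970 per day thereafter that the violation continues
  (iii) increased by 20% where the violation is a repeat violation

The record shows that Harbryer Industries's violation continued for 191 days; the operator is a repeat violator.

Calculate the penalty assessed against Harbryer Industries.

€3,914,244

First 140 days: 140 × €15,300 = €2,142,000
Remaining days: (191 − 140) × €19,970 = €1,018,470
Per-day component: €2,142,000 + €1,018,470 = €3,160,470
Base plus per-day: €101,400 + €3,160,470 = €3,261,870
Enhancement: 20% of €3,261,870 = €652,374
Enhanced fine: €3,261,870 + €652,374 = €3,914,244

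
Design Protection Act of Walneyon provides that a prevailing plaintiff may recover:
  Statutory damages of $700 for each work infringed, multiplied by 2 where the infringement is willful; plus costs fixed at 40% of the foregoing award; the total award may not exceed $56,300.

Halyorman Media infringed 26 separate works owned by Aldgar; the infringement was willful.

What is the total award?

Statutory damages: 26 × $700 = $18,200
Doubled: 2 × $18,200 = $36,400
Costs: 40% of $36,400 = $14,560
Award plus costs: $36,400 + $14,560 = $50,960
Cap at $56,300: $50,960 is within the cap, no reduction.

Award: $50,960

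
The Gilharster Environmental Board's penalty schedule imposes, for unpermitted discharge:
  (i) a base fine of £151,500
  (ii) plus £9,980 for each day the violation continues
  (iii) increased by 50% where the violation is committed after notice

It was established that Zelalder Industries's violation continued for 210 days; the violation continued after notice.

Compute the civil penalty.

£3,370,950

Per-day component: 210 × £9,980 = £2,095,800
Base plus per-day: £151,500 + £2,095,800 = £2,247,300
Enhancement: 50% of £2,247,300 = £1,123,650
Enhanced fine: £2,247,300 + £1,123,650 = £3,370,950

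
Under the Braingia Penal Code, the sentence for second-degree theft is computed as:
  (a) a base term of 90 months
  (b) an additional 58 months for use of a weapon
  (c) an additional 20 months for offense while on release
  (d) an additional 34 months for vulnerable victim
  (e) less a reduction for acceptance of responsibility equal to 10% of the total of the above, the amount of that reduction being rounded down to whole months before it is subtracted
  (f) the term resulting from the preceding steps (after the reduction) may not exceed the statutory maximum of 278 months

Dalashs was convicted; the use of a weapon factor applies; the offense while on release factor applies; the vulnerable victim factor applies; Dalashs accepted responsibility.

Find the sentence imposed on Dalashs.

Use of a weapon enhancement: +58 months
Offense while on release enhancement: +20 months
Vulnerable victim enhancement: +34 months
Adjusted term: 90 months + 58 months + 20 months + 34 months = 202 months
Acceptance of responsibility reduction: 10% of 202 months = 20 months (rounded down)
After reduction: 202 − 20 = 182 months
Cap at 278 months: 182 months is within the cap, no reduction.

182 months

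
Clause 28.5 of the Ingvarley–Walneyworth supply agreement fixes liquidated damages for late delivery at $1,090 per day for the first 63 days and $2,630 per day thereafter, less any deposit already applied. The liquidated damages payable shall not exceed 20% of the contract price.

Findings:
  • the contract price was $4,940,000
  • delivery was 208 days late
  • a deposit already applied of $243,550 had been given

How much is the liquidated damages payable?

First 63 days: 63 × $1,090 = $68,670
Remaining days: (208 − 63) × $2,630 = $381,350
Accrued per-day damages: $68,670 + $381,350 = $450,020
Less deposit already applied: $450,020 − $243,550 = $206,470
Cap: 20% of $4,940,000 = $988,000
Cap at $988,000: $206,470 is within the cap, no reduction.

$206,470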